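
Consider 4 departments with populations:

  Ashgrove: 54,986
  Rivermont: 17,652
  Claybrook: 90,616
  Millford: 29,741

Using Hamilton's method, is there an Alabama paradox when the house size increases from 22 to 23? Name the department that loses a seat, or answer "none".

At 22 seats: Ashgrove 6, Rivermont 2, Claybrook 10, Millford 4.
At 23 seats: Ashgrove 7, Rivermont 2, Claybrook 11, Millford 3.
Millford drops from 4 to 3.

Millford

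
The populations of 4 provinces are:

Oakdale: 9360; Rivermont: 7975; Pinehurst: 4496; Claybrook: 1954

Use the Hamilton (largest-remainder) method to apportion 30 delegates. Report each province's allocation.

The standard divisor is 23785/30 ≈ 792.833.
Standard quotas: Oakdale 11.8058, Rivermont 10.0589, Pinehurst 5.6708, Claybrook 2.4646.
Lower quotas: Oakdale 11, Rivermont 10, Pinehurst 5, Claybrook 2 (sum 28, leaving 2 seats).
Remainders in descending order: Oakdale 0.8058, Pinehurst 0.6708, Claybrook 0.4646, Rivermont 0.0589.
The surplus seats go to Oakdale, Pinehurst.

Oakdale: 12; Rivermont: 10; Pinehurst: 6; Claybrook: 2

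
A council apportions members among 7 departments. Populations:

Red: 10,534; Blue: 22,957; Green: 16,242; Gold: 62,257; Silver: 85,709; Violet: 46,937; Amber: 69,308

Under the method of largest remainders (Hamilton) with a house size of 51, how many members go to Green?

3

The standard divisor is 313944/51 ≈ 6155.765.
Standard quotas: Red 1.7112, Blue 3.7293, Green 2.6385, Gold 10.1136, Silver 13.9234, Violet 7.6249, Amber 11.2590.
Lower quotas: Red 1, Blue 3, Green 2, Gold 10, Silver 13, Violet 7, Amber 11 (sum 47, leaving 4 seats).
Remainders in descending order: Silver 0.9234, Blue 0.7293, Red 0.7112, Green 0.6385, Violet 0.6249, Amber 0.2590, Gold 0.1136.
Largest remainders: Silver, Blue, Red, Green receive the extra seats.
Green receives 3.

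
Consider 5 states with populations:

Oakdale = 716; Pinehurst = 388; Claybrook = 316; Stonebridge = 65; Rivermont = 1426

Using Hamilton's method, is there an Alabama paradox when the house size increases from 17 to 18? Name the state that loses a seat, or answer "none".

Stonebridge

At 17 seats: Oakdale 4, Pinehurst 2, Claybrook 2, Stonebridge 1, Rivermont 8.
At 18 seats: Oakdale 5, Pinehurst 2, Claybrook 2, Stonebridge 0, Rivermont 9.
Stonebridge drops from 1 to 0.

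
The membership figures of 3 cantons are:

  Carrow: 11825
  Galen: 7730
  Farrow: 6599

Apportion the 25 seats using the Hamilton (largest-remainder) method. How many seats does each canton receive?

Carrow: 11, Galen: 8, Farrow: 6

Standard divisor: 26154 ÷ 25 ≈ 1046.16.
Standard quotas: Carrow 11.3032, Galen 7.3889, Farrow 6.3078.
Lower quotas: Carrow 11, Galen 7, Farrow 6 (sum 24, leaving 1 seat).
Remainders in descending order: Galen 0.3889, Farrow 0.3078, Carrow 0.3032.
Largest remainder: Galen receives the extra seat.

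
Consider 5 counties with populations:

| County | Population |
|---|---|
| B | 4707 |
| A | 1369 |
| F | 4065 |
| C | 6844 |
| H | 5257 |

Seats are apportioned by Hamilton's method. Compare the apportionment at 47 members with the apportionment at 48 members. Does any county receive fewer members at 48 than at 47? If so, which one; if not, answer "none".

At 47 seats: B 10, A 3, F 9, C 14, H 11.
At 48 seats: B 10, A 3, F 9, C 15, H 11.
No county's allocation decreased.

none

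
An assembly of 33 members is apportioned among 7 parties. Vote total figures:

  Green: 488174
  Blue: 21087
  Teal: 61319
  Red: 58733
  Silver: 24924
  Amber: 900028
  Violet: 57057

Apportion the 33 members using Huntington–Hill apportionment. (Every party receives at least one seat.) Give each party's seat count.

With divisor 50060: modified quotas Green 9.752, Blue 0.421, Teal 1.225, Red 1.173, Silver 0.498, Amber 17.979, Violet 1.140.
Geometric-mean thresholds: Green √(9·10)=9.487, Blue (min 1), Teal √(1·2)=1.414, Red √(1·2)=1.414, Silver (min 1), Amber √(17·18)=17.493, Violet √(1·2)=1.414.
Each quota rounded against its threshold gives Green 10, Blue 1, Teal 1, Red 1, Silver 1, Amber 18, Violet 1 (total 33).

Green 10, Blue 1, Teal 1, Red 1, Silver 1, Amber 18, Violet 1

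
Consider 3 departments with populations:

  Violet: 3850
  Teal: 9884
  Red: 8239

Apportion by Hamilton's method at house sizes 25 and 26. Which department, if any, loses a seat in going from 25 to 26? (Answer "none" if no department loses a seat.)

Violet

At 25 seats: Violet 5, Teal 11, Red 9.
At 26 seats: Violet 4, Teal 12, Red 10.
Violet drops from 5 to 4.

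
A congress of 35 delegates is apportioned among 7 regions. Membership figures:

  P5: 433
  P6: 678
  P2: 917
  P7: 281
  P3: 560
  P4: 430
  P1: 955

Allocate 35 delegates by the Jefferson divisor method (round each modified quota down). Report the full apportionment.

Standard divisor 4254/35 ≈ 121.543; standard quotas: P5 3.563, P6 5.578, P2 7.545, P7 2.312, P3 4.607, P4 3.538, P1 7.857.
Rounding down gives 3, 5, 7, 2, 4, 3, 7 = 31 seats, so the divisor must be adjusted.
With modified divisor 110: modified quotas P5 3.936, P6 6.164, P2 8.336, P7 2.555, P3 5.091, P4 3.909, P1 8.682.
Rounding down: P5 3, P6 6, P2 8, P7 2, P3 5, P4 3, P1 8 (total 35).

P5: 3, P6: 6, P2: 8, P7: 2, P3: 5, P4: 3, P1: 8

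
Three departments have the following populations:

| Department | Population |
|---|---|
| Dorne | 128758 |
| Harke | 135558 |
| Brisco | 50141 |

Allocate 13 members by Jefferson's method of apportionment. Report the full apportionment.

Standard divisor 314457/13 ≈ 24189; standard quotas: Dorne 5.323, Harke 5.604, Brisco 2.073.
Rounding down gives 5, 5, 2 = 12 seats, so the divisor must be adjusted.
With modified divisor 22000: modified quotas Dorne 5.853, Harke 6.162, Brisco 2.279.
Rounding down: Dorne 5, Harke 6, Brisco 2 (total 13).

Dorne=5, Harke=6, Brisco=2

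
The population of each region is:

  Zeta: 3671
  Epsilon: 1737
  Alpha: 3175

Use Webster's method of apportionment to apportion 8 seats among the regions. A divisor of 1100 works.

With modified divisor 1100: modified quotas Zeta 3.337, Epsilon 1.579, Alpha 2.886.
Rounding to the nearest integer: Zeta 3, Epsilon 2, Alpha 3 (total 8).

Zeta: 3, Epsilon: 2, Alpha: 3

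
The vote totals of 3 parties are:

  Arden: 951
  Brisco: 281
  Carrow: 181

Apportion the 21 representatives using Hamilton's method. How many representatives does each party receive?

Standard divisor: 1413 ÷ 21 ≈ 67.286.
Standard quotas: Arden 14.134, Brisco 4.176, Carrow 2.690.
Lower quotas: Arden 14, Brisco 4, Carrow 2 (sum 20, leaving 1 seat).
Remainders in descending order: Carrow 0.690, Brisco 0.176, Arden 0.134.
The surplus seat goes to Carrow.

Arden=14, Brisco=4, Carrow=3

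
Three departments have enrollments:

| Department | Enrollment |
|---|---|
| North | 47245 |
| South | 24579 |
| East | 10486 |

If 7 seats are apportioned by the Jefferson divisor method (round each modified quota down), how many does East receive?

Standard divisor 82310/7 ≈ 11758.571; standard quotas: North 4.018, South 2.090, East 0.892.
Rounding down gives 4, 2, 0 = 6 seats, so the divisor must be adjusted.
With modified divisor 10000: modified quotas North 4.724, South 2.458, East 1.049.
Rounding down: North 4, South 2, East 1 (total 7).
East receives 1.

1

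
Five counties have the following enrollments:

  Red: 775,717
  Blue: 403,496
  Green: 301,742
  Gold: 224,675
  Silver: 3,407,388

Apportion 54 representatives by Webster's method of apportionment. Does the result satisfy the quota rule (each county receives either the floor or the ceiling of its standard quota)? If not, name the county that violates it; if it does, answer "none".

Silver

Standard quotas: Red 8.193, Blue 4.261, Green 3.187, Gold 2.373, Silver 35.986.
Webster allocation: Red 8, Blue 4, Green 3, Gold 2, Silver 37.
Silver has quota 35.986 (lower 35, upper 36) but receives 37 — outside the quota interval.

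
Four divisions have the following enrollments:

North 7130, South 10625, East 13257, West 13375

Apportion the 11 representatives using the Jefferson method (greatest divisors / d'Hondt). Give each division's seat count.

North 2, South 3, East 3, West 3

Standard divisor 44387/11 ≈ 4035.182; standard quotas: North 1.767, South 2.633, East 3.285, West 3.315.
Rounding down gives 1, 2, 3, 3 = 9 seats, so the divisor must be adjusted.
With modified divisor 3400: modified quotas North 2.097, South 3.125, East 3.899, West 3.934.
Rounding down: North 2, South 3, East 3, West 3 (total 11).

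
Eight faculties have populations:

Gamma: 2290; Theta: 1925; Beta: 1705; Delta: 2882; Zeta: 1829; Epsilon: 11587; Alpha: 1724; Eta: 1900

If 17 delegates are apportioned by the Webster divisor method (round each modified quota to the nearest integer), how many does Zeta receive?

1

Standard divisor 25842/17 ≈ 1520.118; standard quotas: Gamma 1.506, Theta 1.266, Beta 1.122, Delta 1.896, Zeta 1.203, Epsilon 7.622, Alpha 1.134, Eta 1.250.
Rounding to the nearest integer gives Gamma 2, Theta 1, Beta 1, Delta 2, Zeta 1, Epsilon 8, Alpha 1, Eta 1 — total 17, matching the house size, so no adjustment is needed.
Zeta receives 1.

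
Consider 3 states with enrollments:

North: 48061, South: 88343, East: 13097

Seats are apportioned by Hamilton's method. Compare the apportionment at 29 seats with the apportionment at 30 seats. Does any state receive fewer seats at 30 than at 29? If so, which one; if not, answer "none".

At 29 seats: North 9, South 17, East 3.
At 30 seats: North 10, South 18, East 2.
East drops from 3 to 2.

East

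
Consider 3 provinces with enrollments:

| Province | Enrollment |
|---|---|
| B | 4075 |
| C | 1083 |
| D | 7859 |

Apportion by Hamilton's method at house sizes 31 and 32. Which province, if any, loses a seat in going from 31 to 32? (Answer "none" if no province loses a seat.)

none

At 31 seats: B 10, C 2, D 19.
At 32 seats: B 10, C 3, D 19.
No province's allocation decreased.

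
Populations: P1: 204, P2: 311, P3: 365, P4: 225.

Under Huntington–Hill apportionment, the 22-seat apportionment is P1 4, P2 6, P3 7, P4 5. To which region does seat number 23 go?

P3

Priority for the next seat is population ÷ (√(s·(s+1))).
Priorities: P1 45.616, P2 47.988, P3 48.775, P4 41.079.
Highest priority: P3.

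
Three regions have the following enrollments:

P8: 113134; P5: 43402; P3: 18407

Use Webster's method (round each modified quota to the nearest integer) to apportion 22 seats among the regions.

Standard divisor 174943/22 ≈ 7951.955; standard quotas: P8 14.227, P5 5.458, P3 2.315.
Rounding to the nearest integer gives 14, 5, 2 = 21 seats, so the divisor must be adjusted.
With modified divisor 7850: modified quotas P8 14.412, P5 5.529, P3 2.345.
Rounding to the nearest integer: P8 14, P5 6, P3 2 (total 22).

P8 14, P5 6, P3 2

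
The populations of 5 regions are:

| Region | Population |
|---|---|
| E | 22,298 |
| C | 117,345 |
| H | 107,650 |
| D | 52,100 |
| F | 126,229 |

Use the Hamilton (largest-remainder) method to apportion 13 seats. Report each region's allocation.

E 1; C 3; H 3; D 2; F 4

Total 425622; standard divisor 425622/13 ≈ 32740.154.
Standard quotas: E 0.6811, C 3.5841, H 3.2880, D 1.5913, F 3.8555.
Lower quotas: E 0, C 3, H 3, D 1, F 3 (sum 10, leaving 3 seats).
Remainders in descending order: F 0.8555, E 0.6811, D 0.5913, C 0.5841, H 0.2880.
The surplus seats go to F, E, D.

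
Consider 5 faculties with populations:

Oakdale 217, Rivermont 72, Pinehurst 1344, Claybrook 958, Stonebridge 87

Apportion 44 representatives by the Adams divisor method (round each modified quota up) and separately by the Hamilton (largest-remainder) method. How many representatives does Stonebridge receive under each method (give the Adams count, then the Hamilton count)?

2 and 1

Adams: Oakdale 4, Rivermont 2, Pinehurst 21, Claybrook 15, Stonebridge 2.
Hamilton: Oakdale 4, Rivermont 1, Pinehurst 22, Claybrook 16, Stonebridge 1.
Stonebridge gets 2 under Adams and 1 under Hamilton.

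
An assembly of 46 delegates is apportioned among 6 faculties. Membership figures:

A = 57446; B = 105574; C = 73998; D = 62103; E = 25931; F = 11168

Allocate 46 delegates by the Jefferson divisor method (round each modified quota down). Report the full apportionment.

A: 8, B: 15, C: 10, D: 9, E: 3, F: 1

Standard divisor 336220/46 ≈ 7309.13; standard quotas: A 7.859, B 14.444, C 10.124, D 8.497, E 3.548, F 1.528.
Rounding down gives 7, 14, 10, 8, 3, 1 = 43 seats, so the divisor must be adjusted.
With modified divisor 6800: modified quotas A 8.448, B 15.526, C 10.882, D 9.133, E 3.813, F 1.642.
Rounding down: A 8, B 15, C 10, D 9, E 3, F 1 (total 46).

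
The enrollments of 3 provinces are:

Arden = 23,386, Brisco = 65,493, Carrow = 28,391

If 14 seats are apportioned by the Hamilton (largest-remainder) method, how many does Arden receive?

3

The standard divisor is 117270/14 ≈ 8376.429.
Standard quotas: Arden 2.7919, Brisco 7.8187, Carrow 3.3894.
Lower quotas: Arden 2, Brisco 7, Carrow 3 (sum 12, leaving 2 seats).
Remainders in descending order: Brisco 0.8187, Arden 0.7919, Carrow 0.3894.
The surplus seats go to Brisco, Arden.
Arden receives 3.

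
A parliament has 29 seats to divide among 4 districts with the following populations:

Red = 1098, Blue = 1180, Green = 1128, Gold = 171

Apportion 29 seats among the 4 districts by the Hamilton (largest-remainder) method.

Red 9, Blue 10, Green 9, Gold 1

The standard divisor is 3577/29 ≈ 123.345.
Standard quotas: Red 8.902, Blue 9.567, Green 9.145, Gold 1.386.
Lower quotas: Red 8, Blue 9, Green 9, Gold 1 (sum 27, leaving 2 seats).
Remainders in descending order: Red 0.902, Blue 0.567, Gold 0.386, Green 0.145.
Largest remainders: Red, Blue receive the extra seats.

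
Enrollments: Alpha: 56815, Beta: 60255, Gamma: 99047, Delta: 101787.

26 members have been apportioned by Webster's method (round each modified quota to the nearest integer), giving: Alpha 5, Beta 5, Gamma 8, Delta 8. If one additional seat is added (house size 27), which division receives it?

Priority for the next seat is population ÷ (current seats + 0.5).
Priorities: Alpha 10330.000, Beta 10955.455, Gamma 11652.588, Delta 11974.941.
Highest priority: Delta.

Delta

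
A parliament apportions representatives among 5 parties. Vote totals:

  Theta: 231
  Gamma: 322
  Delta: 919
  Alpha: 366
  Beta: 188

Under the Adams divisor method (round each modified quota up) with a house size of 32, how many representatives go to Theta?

4

Standard divisor 2026/32 ≈ 63.312; standard quotas: Theta 3.649, Gamma 5.086, Delta 14.515, Alpha 5.781, Beta 2.969.
Rounding up gives 4, 6, 15, 6, 3 = 34 seats, so the divisor must be adjusted.
With modified divisor 70: modified quotas Theta 3.300, Gamma 4.600, Delta 13.129, Alpha 5.229, Beta 2.686.
Rounding up: Theta 4, Gamma 5, Delta 14, Alpha 6, Beta 3 (total 32).
Theta receives 4.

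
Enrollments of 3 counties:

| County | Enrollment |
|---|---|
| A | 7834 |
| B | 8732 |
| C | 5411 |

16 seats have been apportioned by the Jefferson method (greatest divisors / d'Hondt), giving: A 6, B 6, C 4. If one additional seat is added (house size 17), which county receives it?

B

Priority for the next seat is population ÷ (current seats + 1).
Priorities: A 1119.143, B 1247.429, C 1082.200.
Highest priority: B.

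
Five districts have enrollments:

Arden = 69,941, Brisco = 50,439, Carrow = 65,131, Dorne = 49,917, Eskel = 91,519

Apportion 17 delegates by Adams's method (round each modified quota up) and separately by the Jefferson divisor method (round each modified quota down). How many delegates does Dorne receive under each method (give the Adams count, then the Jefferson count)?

3 and 2

Adams: Arden 4, Brisco 3, Carrow 3, Dorne 3, Eskel 4.
Jefferson: Arden 4, Brisco 3, Carrow 3, Dorne 2, Eskel 5.
Dorne gets 3 under Adams and 2 under Jefferson.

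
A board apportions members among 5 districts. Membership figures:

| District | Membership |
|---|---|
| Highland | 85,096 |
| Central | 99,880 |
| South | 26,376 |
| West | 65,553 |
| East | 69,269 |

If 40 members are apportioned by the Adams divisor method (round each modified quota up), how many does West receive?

Standard divisor 346174/40 ≈ 8654.35; standard quotas: Highland 9.833, Central 11.541, South 3.048, West 7.575, East 8.004.
Rounding up gives 10, 12, 4, 8, 9 = 43 seats, so the divisor must be adjusted.
With modified divisor 9200: modified quotas Highland 9.250, Central 10.857, South 2.867, West 7.125, East 7.529.
Rounding up: Highland 10, Central 11, South 3, West 8, East 8 (total 40).
West receives 8.

8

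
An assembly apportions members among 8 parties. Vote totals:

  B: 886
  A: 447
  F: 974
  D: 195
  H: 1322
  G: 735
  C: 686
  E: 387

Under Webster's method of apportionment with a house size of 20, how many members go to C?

Standard divisor 5632/20 ≈ 281.6; standard quotas: B 3.146, A 1.587, F 3.459, D 0.692, H 4.695, G 2.610, C 2.436, E 1.374.
Rounding to the nearest integer gives B 3, A 2, F 3, D 1, H 5, G 3, C 2, E 1 — total 20, matching the house size, so no adjustment is needed.
C receives 2.

2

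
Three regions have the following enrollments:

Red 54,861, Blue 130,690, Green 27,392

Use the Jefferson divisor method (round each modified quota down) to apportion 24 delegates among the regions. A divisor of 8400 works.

Red 6; Blue 15; Green 3

With modified divisor 8400: modified quotas Red 6.531, Blue 15.558, Green 3.261.
Rounding down: Red 6, Blue 15, Green 3 (total 24).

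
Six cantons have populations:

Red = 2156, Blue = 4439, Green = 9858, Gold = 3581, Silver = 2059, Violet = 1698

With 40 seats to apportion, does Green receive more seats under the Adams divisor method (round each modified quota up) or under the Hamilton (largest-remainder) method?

Adams: Red 4, Blue 7, Green 16, Gold 6, Silver 4, Violet 3.
Hamilton: Red 4, Blue 7, Green 17, Gold 6, Silver 3, Violet 3.
Green gets 16 under Adams and 17 under Hamilton.

Hamilton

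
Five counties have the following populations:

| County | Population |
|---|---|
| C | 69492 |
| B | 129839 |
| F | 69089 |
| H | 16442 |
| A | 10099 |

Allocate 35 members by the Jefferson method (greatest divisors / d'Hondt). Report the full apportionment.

C: 8, B: 16, F: 8, H: 2, A: 1

Standard divisor 294961/35 ≈ 8427.457; standard quotas: C 8.246, B 15.407, F 8.198, H 1.951, A 1.198.
Rounding down gives 8, 15, 8, 1, 1 = 33 seats, so the divisor must be adjusted.
With modified divisor 7900: modified quotas C 8.796, B 16.435, F 8.745, H 2.081, A 1.278.
Rounding down: C 8, B 16, F 8, H 2, A 1 (total 35).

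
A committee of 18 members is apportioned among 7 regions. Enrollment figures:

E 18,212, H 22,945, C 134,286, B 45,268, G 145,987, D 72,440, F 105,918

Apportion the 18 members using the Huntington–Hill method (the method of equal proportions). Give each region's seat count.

E: 1, H: 1, C: 4, B: 2, G: 5, D: 2, F: 3

With divisor 31293: modified quotas E 0.582, H 0.733, C 4.291, B 1.447, G 4.665, D 2.315, F 3.385.
Geometric-mean thresholds: E (min 1), H (min 1), C √(4·5)=4.472, B √(1·2)=1.414, G √(4·5)=4.472, D √(2·3)=2.449, F √(3·4)=3.464.
Each quota rounded against its threshold gives E 1, H 1, C 4, B 2, G 5, D 2, F 3 (total 18).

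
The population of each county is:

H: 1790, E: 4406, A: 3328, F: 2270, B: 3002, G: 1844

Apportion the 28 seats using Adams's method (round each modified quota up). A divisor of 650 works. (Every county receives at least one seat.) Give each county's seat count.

With modified divisor 650: modified quotas H 2.754, E 6.778, A 5.120, F 3.492, B 4.618, G 2.837.
Rounding up: H 3, E 7, A 6, F 4, B 5, G 3 (total 28).

H=3, E=7, A=6, F=4, B=5, G=3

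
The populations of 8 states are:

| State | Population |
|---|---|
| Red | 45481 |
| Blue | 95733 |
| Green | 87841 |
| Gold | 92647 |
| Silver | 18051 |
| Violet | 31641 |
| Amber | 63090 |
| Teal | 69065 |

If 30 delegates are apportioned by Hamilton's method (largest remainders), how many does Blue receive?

Total 503549; standard divisor 503549/30 ≈ 16784.967.
Standard quotas: Red 2.7096, Blue 5.7035, Green 5.2333, Gold 5.5196, Silver 1.0754, Violet 1.8851, Amber 3.7587, Teal 4.1147.
Lower quotas: Red 2, Blue 5, Green 5, Gold 5, Silver 1, Violet 1, Amber 3, Teal 4 (sum 26, leaving 4 seats).
Remainders in descending order: Violet 0.8851, Amber 0.7587, Red 0.7096, Blue 0.7035, Gold 0.5196, Green 0.2333, Teal 0.1147, Silver 0.0754.
Largest remainders: Violet, Amber, Red, Blue receive the extra seats.
Blue receives 6.

6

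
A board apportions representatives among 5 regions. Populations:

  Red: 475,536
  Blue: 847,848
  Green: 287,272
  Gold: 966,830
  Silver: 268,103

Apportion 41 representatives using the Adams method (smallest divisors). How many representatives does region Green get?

4

Standard divisor 2845589/41 ≈ 69404.61; standard quotas: Red 6.852, Blue 12.216, Green 4.139, Gold 13.930, Silver 3.863.
Rounding up gives 7, 13, 5, 14, 4 = 43 seats, so the divisor must be adjusted.
With modified divisor 73100: modified quotas Red 6.505, Blue 11.598, Green 3.930, Gold 13.226, Silver 3.668.
Rounding up: Red 7, Blue 12, Green 4, Gold 14, Silver 4 (total 41).
Green receives 4.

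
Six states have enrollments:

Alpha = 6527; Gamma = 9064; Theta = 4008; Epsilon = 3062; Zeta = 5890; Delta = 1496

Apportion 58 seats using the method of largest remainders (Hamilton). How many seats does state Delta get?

3

Standard divisor: 30047 ÷ 58 ≈ 518.052.
Standard quotas: Alpha 12.5991, Gamma 17.4963, Theta 7.7367, Epsilon 5.9106, Zeta 11.3695, Delta 2.8877.
Lower quotas: Alpha 12, Gamma 17, Theta 7, Epsilon 5, Zeta 11, Delta 2 (sum 54, leaving 4 seats).
Remainders in descending order: Epsilon 0.9106, Delta 0.8877, Theta 0.7367, Alpha 0.5991, Gamma 0.4963, Zeta 0.3695.
Largest remainders: Epsilon, Delta, Theta, Alpha receive the extra seats.
Delta receives 3.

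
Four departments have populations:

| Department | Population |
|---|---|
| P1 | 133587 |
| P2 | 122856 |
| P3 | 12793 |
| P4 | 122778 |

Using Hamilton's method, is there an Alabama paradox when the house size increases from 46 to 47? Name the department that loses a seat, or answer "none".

At 46 seats: P1 16, P2 14, P3 2, P4 14.
At 47 seats: P1 16, P2 15, P3 1, P4 15.
P3 drops from 2 to 1.

P3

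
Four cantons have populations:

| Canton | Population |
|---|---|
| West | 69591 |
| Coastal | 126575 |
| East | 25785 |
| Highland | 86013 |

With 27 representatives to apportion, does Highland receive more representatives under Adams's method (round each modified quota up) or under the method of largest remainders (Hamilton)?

Hamilton

Adams: West 6, Coastal 11, East 3, Highland 7.
Hamilton: West 6, Coastal 11, East 2, Highland 8.
Highland gets 7 under Adams and 8 under Hamilton.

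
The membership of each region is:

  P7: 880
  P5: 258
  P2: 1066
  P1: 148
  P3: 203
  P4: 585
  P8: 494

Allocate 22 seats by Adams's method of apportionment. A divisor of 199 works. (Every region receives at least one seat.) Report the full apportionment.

P7: 5; P5: 2; P2: 6; P1: 1; P3: 2; P4: 3; P8: 3

With modified divisor 199: modified quotas P7 4.422, P5 1.296, P2 5.357, P1 0.744, P3 1.020, P4 2.940, P8 2.482.
Rounding up: P7 5, P5 2, P2 6, P1 1, P3 2, P4 3, P8 3 (total 22).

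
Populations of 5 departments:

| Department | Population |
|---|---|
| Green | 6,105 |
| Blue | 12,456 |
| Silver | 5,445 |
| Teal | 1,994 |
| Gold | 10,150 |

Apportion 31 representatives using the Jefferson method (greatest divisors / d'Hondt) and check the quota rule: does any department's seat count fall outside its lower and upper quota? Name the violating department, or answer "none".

Standard quotas: Green 5.235, Blue 10.681, Silver 4.669, Teal 1.710, Gold 8.704.
Jefferson allocation: Green 5, Blue 11, Silver 5, Teal 1, Gold 9.
Every allocation lies between the lower and upper quota.

none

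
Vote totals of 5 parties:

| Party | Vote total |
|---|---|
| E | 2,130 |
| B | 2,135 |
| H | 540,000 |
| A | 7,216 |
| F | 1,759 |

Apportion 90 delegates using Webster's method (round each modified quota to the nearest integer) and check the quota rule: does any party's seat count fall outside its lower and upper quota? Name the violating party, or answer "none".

H

Standard quotas: E 0.347, B 0.347, H 87.846, A 1.174, F 0.286.
Webster allocation: E 0, B 0, H 89, A 1, F 0.
H has quota 87.846 (lower 87, upper 88) but receives 89 — outside the quota interval.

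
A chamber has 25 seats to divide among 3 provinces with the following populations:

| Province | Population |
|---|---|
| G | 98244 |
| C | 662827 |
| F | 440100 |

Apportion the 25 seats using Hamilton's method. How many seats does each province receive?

The standard divisor is 1201171/25 ≈ 48046.84.
Standard quotas: G 2.0448, C 13.7954, F 9.1598.
Lower quotas: G 2, C 13, F 9 (sum 24, leaving 1 seat).
Remainders in descending order: C 0.7954, F 0.1598, G 0.0448.
The surplus seat goes to C.

G 2; C 14; F 9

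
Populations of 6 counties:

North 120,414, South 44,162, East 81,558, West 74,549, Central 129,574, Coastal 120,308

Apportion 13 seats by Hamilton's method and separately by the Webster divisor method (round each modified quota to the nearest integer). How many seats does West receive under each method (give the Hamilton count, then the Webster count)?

1 and 2

Hamilton: North 3, South 1, East 2, West 1, Central 3, Coastal 3.
Webster: North 3, South 1, East 2, West 2, Central 3, Coastal 2.
West gets 1 under Hamilton and 2 under Webster.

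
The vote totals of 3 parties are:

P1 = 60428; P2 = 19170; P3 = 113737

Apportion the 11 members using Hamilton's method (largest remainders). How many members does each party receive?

P1 3, P2 1, P3 7

The standard divisor is 193335/11 ≈ 17575.909.
Standard quotas: P1 3.4381, P2 1.0907, P3 6.4712.
Lower quotas: P1 3, P2 1, P3 6 (sum 10, leaving 1 seat).
Remainders in descending order: P3 0.4712, P1 0.4381, P2 0.0907.
Largest remainder: P3 receives the extra seat.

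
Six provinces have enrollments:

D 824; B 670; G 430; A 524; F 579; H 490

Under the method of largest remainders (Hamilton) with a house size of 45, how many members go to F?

7

Total 3517; standard divisor 3517/45 ≈ 78.156.
Standard quotas: D 10.543, B 8.573, G 5.502, A 6.705, F 7.408, H 6.270.
Lower quotas: D 10, B 8, G 5, A 6, F 7, H 6 (sum 42, leaving 3 seats).
Remainders in descending order: A 0.705, B 0.573, D 0.543, G 0.502, F 0.408, H 0.270.
The surplus seats go to A, B, D.
F receives 7.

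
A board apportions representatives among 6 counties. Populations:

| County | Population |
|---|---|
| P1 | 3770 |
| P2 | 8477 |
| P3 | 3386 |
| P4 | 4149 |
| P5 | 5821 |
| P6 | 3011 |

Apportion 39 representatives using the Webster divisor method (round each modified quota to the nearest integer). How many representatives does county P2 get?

11

Standard divisor 28614/39 ≈ 733.692; standard quotas: P1 5.138, P2 11.554, P3 4.615, P4 5.655, P5 7.934, P6 4.104.
Rounding to the nearest integer gives 5, 12, 5, 6, 8, 4 = 40 seats, so the divisor must be adjusted.
With modified divisor 740: modified quotas P1 5.095, P2 11.455, P3 4.576, P4 5.607, P5 7.866, P6 4.069.
Rounding to the nearest integer: P1 5, P2 11, P3 5, P4 6, P5 8, P6 4 (total 39).
P2 receives 11.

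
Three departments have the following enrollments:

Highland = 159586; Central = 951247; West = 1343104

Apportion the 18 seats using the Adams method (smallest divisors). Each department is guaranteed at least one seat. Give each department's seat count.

Highland 2, Central 7, West 9

Standard divisor 2453937/18 ≈ 136329.833; standard quotas: Highland 1.171, Central 6.978, West 9.852.
Rounding up gives 2, 7, 10 = 19 seats, so the divisor must be adjusted.
With modified divisor 153900: modified quotas Highland 1.037, Central 6.181, West 8.727.
Rounding up: Highland 2, Central 7, West 9 (total 18).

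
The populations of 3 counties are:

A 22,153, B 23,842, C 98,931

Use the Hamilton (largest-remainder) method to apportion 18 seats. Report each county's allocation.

Standard divisor: 144926 ÷ 18 ≈ 8051.444.
Standard quotas: A 2.7514, B 2.9612, C 12.2874.
Lower quotas: A 2, B 2, C 12 (sum 16, leaving 2 seats).
Remainders in descending order: B 0.9612, A 0.7514, C 0.2874.
Largest remainders: B, A receive the extra seats.

A: 3, B: 3, C: 12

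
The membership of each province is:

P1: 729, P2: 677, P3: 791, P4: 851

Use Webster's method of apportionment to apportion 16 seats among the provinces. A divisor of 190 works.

With modified divisor 190: modified quotas P1 3.837, P2 3.563, P3 4.163, P4 4.479.
Rounding to the nearest integer: P1 4, P2 4, P3 4, P4 4 (total 16).

P1 4, P2 4, P3 4, P4 4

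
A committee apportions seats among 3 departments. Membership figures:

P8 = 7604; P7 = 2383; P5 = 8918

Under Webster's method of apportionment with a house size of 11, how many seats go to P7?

1

Standard divisor 18905/11 ≈ 1718.636; standard quotas: P8 4.424, P7 1.387, P5 5.189.
Rounding to the nearest integer gives 4, 1, 5 = 10 seats, so the divisor must be adjusted.
With modified divisor 1660: modified quotas P8 4.581, P7 1.436, P5 5.372.
Rounding to the nearest integer: P8 5, P7 1, P5 5 (total 11).
P7 receives 1.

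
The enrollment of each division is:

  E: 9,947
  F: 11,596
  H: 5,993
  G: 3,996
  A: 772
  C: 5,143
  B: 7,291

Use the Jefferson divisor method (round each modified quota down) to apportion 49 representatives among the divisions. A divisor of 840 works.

E 11, F 13, H 7, G 4, A 0, C 6, B 8

With modified divisor 840: modified quotas E 11.842, F 13.805, H 7.135, G 4.757, A 0.919, C 6.123, B 8.680.
Rounding down: E 11, F 13, H 7, G 4, A 0, C 6, B 8 (total 49).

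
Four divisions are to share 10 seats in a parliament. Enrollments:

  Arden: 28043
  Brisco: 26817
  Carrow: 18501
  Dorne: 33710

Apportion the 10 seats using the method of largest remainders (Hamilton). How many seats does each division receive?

Arden: 3; Brisco: 2; Carrow: 2; Dorne: 3

The standard divisor is 107071/10 ≈ 10707.1.
Standard quotas: Arden 2.6191, Brisco 2.5046, Carrow 1.7279, Dorne 3.1484.
Lower quotas: Arden 2, Brisco 2, Carrow 1, Dorne 3 (sum 8, leaving 2 seats).
Remainders in descending order: Carrow 0.7279, Arden 0.6191, Brisco 0.5046, Dorne 0.1484.
The surplus seats go to Carrow, Arden.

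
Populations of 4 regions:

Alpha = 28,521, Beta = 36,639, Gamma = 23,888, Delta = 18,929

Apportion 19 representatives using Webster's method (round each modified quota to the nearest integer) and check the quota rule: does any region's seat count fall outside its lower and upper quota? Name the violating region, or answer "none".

Standard quotas: Alpha 5.019, Beta 6.447, Gamma 4.203, Delta 3.331.
Webster allocation: Alpha 5, Beta 7, Gamma 4, Delta 3.
Every allocation lies between the lower and upper quota.

none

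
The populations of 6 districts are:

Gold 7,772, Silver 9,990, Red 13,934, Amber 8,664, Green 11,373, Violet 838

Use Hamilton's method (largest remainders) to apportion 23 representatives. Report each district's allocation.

Gold 4, Silver 4, Red 6, Amber 4, Green 5, Violet 0

The standard divisor is 52571/23 ≈ 2285.696.
Standard quotas: Gold 3.4003, Silver 4.3707, Red 6.0962, Amber 3.7905, Green 4.9757, Violet 0.3666.
Lower quotas: Gold 3, Silver 4, Red 6, Amber 3, Green 4, Violet 0 (sum 20, leaving 3 seats).
Remainders in descending order: Green 0.9757, Amber 0.7905, Gold 0.4003, Silver 0.3707, Violet 0.3666, Red 0.0962.
Largest remainders: Green, Amber, Gold receive the extra seats.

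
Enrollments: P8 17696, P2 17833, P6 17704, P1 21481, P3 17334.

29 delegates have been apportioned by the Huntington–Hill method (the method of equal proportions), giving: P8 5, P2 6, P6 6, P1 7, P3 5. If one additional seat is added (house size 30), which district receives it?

Priority for the next seat is population ÷ (√(s·(s+1))).
Priorities: P8 3230.833, P2 2751.692, P6 2731.787, P1 2870.519, P3 3164.741.
Highest priority: P8.

P8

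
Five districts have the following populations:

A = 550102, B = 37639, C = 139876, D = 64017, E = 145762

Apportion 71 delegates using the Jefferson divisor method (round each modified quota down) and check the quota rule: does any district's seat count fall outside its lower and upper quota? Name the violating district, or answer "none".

Standard quotas: A 41.666, B 2.851, C 10.594, D 4.849, E 11.040.
Jefferson allocation: A 43, B 2, C 10, D 5, E 11.
A has quota 41.666 (lower 41, upper 42) but receives 43 — outside the quota interval.

A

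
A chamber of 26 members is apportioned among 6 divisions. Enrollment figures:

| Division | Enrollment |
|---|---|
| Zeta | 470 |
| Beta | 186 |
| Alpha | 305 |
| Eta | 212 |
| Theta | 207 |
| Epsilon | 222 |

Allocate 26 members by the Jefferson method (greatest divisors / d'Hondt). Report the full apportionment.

Standard divisor 1602/26 ≈ 61.615; standard quotas: Zeta 7.628, Beta 3.019, Alpha 4.950, Eta 3.441, Theta 3.360, Epsilon 3.603.
Rounding down gives 7, 3, 4, 3, 3, 3 = 23 seats, so the divisor must be adjusted.
With modified divisor 54: modified quotas Zeta 8.704, Beta 3.444, Alpha 5.648, Eta 3.926, Theta 3.833, Epsilon 4.111.
Rounding down: Zeta 8, Beta 3, Alpha 5, Eta 3, Theta 3, Epsilon 4 (total 26).

Zeta 8; Beta 3; Alpha 5; Eta 3; Theta 3; Epsilon 4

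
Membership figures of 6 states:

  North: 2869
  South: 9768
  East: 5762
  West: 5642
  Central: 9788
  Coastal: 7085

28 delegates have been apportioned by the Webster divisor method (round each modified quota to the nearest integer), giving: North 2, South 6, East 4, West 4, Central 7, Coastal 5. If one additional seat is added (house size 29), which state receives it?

Priority for the next seat is population ÷ (current seats + 0.5).
Priorities: North 1147.600, South 1502.769, East 1280.444, West 1253.778, Central 1305.067, Coastal 1288.182.
Highest priority: South.

South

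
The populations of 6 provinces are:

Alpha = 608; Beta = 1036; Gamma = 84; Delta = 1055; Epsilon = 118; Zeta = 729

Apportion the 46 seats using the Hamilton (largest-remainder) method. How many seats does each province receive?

The standard divisor is 3630/46 ≈ 78.913.
Standard quotas: Alpha 7.705, Beta 13.128, Gamma 1.064, Delta 13.369, Epsilon 1.495, Zeta 9.238.
Lower quotas: Alpha 7, Beta 13, Gamma 1, Delta 13, Epsilon 1, Zeta 9 (sum 44, leaving 2 seats).
Remainders in descending order: Alpha 0.705, Epsilon 0.495, Delta 0.369, Zeta 0.238, Beta 0.128, Gamma 0.064.
The surplus seats go to Alpha, Epsilon.

Alpha: 8, Beta: 13, Gamma: 1, Delta: 13, Epsilon: 2, Zeta: 9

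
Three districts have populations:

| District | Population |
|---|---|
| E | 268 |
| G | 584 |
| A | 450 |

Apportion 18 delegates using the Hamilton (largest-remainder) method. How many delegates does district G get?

8

Total 1302; standard divisor 1302/18 ≈ 72.333.
Standard quotas: E 3.705, G 8.074, A 6.221.
Lower quotas: E 3, G 8, A 6 (sum 17, leaving 1 seat).
Remainders in descending order: E 0.705, A 0.221, G 0.074.
Largest remainder: E receives the extra seat.
G receives 8.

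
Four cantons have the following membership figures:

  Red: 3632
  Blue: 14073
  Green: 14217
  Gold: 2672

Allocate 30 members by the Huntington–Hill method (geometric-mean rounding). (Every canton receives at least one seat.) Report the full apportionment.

With divisor 1133: modified quotas Red 3.206, Blue 12.421, Green 12.548, Gold 2.358.
Geometric-mean thresholds: Red √(3·4)=3.464, Blue √(12·13)=12.490, Green √(12·13)=12.490, Gold √(2·3)=2.449.
Each quota rounded against its threshold gives Red 3, Blue 12, Green 13, Gold 2 (total 30).

Red=3, Blue=12, Green=13, Gold=2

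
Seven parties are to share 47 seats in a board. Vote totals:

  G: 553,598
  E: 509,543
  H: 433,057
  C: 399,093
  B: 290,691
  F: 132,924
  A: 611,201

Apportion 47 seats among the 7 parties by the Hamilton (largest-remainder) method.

G=9, E=8, H=7, C=6, B=5, F=2, A=10

Total 2930107; standard divisor 2930107/47 ≈ 62342.702.
Standard quotas: G 8.8799, E 8.1733, H 6.9464, C 6.4016, B 4.6628, F 2.1322, A 9.8039.
Lower quotas: G 8, E 8, H 6, C 6, B 4, F 2, A 9 (sum 43, leaving 4 seats).
Remainders in descending order: H 0.9464, G 0.8799, A 0.8039, B 0.6628, C 0.4016, E 0.1733, F 0.1322.
Largest remainders: H, G, A, B receive the extra seats.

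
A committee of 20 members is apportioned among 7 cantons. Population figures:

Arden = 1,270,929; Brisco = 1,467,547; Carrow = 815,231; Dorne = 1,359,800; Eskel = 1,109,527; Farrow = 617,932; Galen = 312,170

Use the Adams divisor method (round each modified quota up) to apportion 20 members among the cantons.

Arden 4; Brisco 4; Carrow 2; Dorne 4; Eskel 3; Farrow 2; Galen 1

Standard divisor 6953136/20 ≈ 347656.8; standard quotas: Arden 3.656, Brisco 4.221, Carrow 2.345, Dorne 3.911, Eskel 3.191, Farrow 1.777, Galen 0.898.
Rounding up gives 4, 5, 3, 4, 4, 2, 1 = 23 seats, so the divisor must be adjusted.
With modified divisor 415600: modified quotas Arden 3.058, Brisco 3.531, Carrow 1.962, Dorne 3.272, Eskel 2.670, Farrow 1.487, Galen 0.751.
Rounding up: Arden 4, Brisco 4, Carrow 2, Dorne 4, Eskel 3, Farrow 2, Galen 1 (total 20).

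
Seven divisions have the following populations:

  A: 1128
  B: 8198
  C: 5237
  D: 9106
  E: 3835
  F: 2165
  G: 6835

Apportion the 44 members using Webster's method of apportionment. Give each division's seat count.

A=1, B=10, C=6, D=11, E=5, F=3, G=8

Standard divisor 36504/44 ≈ 829.636; standard quotas: A 1.360, B 9.881, C 6.312, D 10.976, E 4.623, F 2.610, G 8.239.
Rounding to the nearest integer gives A 1, B 10, C 6, D 11, E 5, F 3, G 8 — total 44, matching the house size, so no adjustment is needed.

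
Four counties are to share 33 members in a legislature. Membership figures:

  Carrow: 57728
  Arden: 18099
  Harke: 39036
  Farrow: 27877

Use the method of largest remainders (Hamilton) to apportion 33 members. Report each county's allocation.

Carrow 13; Arden 4; Harke 9; Farrow 7

Standard divisor: 142740 ÷ 33 ≈ 4325.455.
Standard quotas: Carrow 13.3461, Arden 4.1843, Harke 9.0247, Farrow 6.4449.
Lower quotas: Carrow 13, Arden 4, Harke 9, Farrow 6 (sum 32, leaving 1 seat).
Remainders in descending order: Farrow 0.4449, Carrow 0.3461, Arden 0.1843, Harke 0.0247.
The surplus seat goes to Farrow.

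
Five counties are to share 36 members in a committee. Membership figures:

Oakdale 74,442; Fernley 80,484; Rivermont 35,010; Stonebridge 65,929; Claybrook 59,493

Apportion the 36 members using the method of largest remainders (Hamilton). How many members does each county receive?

Oakdale 8; Fernley 9; Rivermont 4; Stonebridge 8; Claybrook 7

The standard divisor is 315358/36 ≈ 8759.944.
Standard quotas: Oakdale 8.4980, Fernley 9.1877, Rivermont 3.9966, Stonebridge 7.5262, Claybrook 6.7915.
Lower quotas: Oakdale 8, Fernley 9, Rivermont 3, Stonebridge 7, Claybrook 6 (sum 33, leaving 3 seats).
Remainders in descending order: Rivermont 0.9966, Claybrook 0.7915, Stonebridge 0.5262, Oakdale 0.4980, Fernley 0.1877.
Largest remainders: Rivermont, Claybrook, Stonebridge receive the extra seats.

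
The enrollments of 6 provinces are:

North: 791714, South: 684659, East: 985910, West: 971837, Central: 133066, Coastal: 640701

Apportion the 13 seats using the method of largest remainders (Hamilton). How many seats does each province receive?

Standard divisor: 4207887 ÷ 13 ≈ 323683.615.
Standard quotas: North 2.4460, South 2.1152, East 3.0459, West 3.0024, Central 0.4111, Coastal 1.9794.
Lower quotas: North 2, South 2, East 3, West 3, Central 0, Coastal 1 (sum 11, leaving 2 seats).
Remainders in descending order: Coastal 0.9794, North 0.4460, Central 0.4111, South 0.1152, East 0.0459, West 0.0024.
The surplus seats go to Coastal, North.

North=3; South=2; East=3; West=3; Central=0; Coastal=2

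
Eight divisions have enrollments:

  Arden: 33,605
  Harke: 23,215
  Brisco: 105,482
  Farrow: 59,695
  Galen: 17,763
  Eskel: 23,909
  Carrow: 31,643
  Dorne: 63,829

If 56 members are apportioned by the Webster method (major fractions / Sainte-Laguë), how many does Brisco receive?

Standard divisor 359141/56 ≈ 6413.232; standard quotas: Arden 5.240, Harke 3.620, Brisco 16.448, Farrow 9.308, Galen 2.770, Eskel 3.728, Carrow 4.934, Dorne 9.953.
Rounding to the nearest integer gives Arden 5, Harke 4, Brisco 16, Farrow 9, Galen 3, Eskel 4, Carrow 5, Dorne 10 — total 56, matching the house size, so no adjustment is needed.
Brisco receives 16.

16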